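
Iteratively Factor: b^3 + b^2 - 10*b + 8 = (b - 1)*(b^2 + 2*b - 8) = (b - 2)*(b - 1)*(b + 4)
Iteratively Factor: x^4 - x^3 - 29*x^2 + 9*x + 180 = (x - 5)*(x^3 + 4*x^2 - 9*x - 36) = (x - 5)*(x + 3)*(x^2 + x - 12) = (x - 5)*(x + 3)*(x + 4)*(x - 3)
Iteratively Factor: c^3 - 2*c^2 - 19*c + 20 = (c - 1)*(c^2 - c - 20) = (c - 1)*(c + 4)*(c - 5)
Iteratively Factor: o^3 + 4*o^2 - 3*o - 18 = (o + 3)*(o^2 + o - 6) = (o + 3)^2*(o - 2)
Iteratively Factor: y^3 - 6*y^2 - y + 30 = (y + 2)*(y^2 - 8*y + 15) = (y - 5)*(y + 2)*(y - 3)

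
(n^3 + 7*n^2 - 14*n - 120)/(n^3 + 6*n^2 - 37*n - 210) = (n^2 + 2*n - 24)/(n^2 + n - 42)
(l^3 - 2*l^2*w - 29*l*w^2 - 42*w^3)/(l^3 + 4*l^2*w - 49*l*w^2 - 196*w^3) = (l^2 + 5*l*w + 6*w^2)/(l^2 + 11*l*w + 28*w^2)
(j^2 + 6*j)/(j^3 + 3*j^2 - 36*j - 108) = j/(j^2 - 3*j - 18)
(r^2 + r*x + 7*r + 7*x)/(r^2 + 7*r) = (r + x)/r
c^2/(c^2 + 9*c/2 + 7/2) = 2*c^2/(2*c^2 + 9*c + 7)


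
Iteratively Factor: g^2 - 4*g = (g - 4)*(g)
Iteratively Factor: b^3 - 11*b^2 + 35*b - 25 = (b - 5)*(b^2 - 6*b + 5) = (b - 5)*(b - 1)*(b - 5)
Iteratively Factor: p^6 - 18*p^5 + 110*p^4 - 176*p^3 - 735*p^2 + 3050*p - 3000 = (p + 3)*(p^5 - 21*p^4 + 173*p^3 - 695*p^2 + 1350*p - 1000) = (p - 5)*(p + 3)*(p^4 - 16*p^3 + 93*p^2 - 230*p + 200) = (p - 5)*(p - 2)*(p + 3)*(p^3 - 14*p^2 + 65*p - 100) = (p - 5)*(p - 4)*(p - 2)*(p + 3)*(p^2 - 10*p + 25) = (p - 5)^2*(p - 4)*(p - 2)*(p + 3)*(p - 5)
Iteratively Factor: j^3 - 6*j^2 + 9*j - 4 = (j - 1)*(j^2 - 5*j + 4) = (j - 1)^2*(j - 4)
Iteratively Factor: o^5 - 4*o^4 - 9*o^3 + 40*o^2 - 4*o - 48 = (o - 2)*(o^4 - 2*o^3 - 13*o^2 + 14*o + 24) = (o - 2)*(o + 3)*(o^3 - 5*o^2 + 2*o + 8) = (o - 4)*(o - 2)*(o + 3)*(o^2 - o - 2) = (o - 4)*(o - 2)*(o + 1)*(o + 3)*(o - 2)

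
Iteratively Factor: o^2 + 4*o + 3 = (o + 3)*(o + 1)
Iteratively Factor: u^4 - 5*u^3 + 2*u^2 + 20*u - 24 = (u - 2)*(u^3 - 3*u^2 - 4*u + 12) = (u - 2)^2*(u^2 - u - 6) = (u - 2)^2*(u + 2)*(u - 3)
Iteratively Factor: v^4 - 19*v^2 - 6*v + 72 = (v - 2)*(v^3 + 2*v^2 - 15*v - 36) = (v - 2)*(v + 3)*(v^2 - v - 12) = (v - 4)*(v - 2)*(v + 3)*(v + 3)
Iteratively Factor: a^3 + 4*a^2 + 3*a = (a + 1)*(a^2 + 3*a) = (a + 1)*(a + 3)*(a)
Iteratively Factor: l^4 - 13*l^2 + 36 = (l + 2)*(l^3 - 2*l^2 - 9*l + 18) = (l + 2)*(l + 3)*(l^2 - 5*l + 6) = (l - 3)*(l + 2)*(l + 3)*(l - 2)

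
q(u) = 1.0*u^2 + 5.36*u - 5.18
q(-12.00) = 74.50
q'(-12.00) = -18.64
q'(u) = 2.0*u + 5.36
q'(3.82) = 13.00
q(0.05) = -4.91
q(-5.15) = -6.26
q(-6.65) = 3.40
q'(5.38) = 16.12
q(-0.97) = -9.44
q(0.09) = -4.69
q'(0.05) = 5.46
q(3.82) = 29.89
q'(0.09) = 5.54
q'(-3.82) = -2.28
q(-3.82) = -11.06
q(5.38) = 52.60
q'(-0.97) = 3.42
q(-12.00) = 74.50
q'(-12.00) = -18.64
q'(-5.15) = -4.94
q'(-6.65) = -7.94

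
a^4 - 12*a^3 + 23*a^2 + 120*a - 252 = (a - 7)*(a - 6)*(a - 2)*(a + 3)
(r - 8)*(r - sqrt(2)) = r^2 - 8*r - sqrt(2)*r + 8*sqrt(2)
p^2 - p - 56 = (p - 8)*(p + 7)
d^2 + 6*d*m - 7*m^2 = (d - m)*(d + 7*m)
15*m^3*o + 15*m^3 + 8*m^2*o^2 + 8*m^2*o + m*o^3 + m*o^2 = (3*m + o)*(5*m + o)*(m*o + m)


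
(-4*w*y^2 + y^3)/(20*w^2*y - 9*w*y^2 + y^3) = y/(-5*w + y)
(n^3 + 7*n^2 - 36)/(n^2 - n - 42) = (n^2 + n - 6)/(n - 7)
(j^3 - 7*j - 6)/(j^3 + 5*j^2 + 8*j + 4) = (j - 3)/(j + 2)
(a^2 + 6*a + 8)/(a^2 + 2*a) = (a + 4)/a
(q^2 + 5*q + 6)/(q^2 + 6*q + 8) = (q + 3)/(q + 4)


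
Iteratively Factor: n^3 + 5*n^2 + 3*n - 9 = (n + 3)*(n^2 + 2*n - 3) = (n + 3)^2*(n - 1)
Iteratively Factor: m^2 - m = (m)*(m - 1)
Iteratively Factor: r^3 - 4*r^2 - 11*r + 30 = (r + 3)*(r^2 - 7*r + 10) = (r - 2)*(r + 3)*(r - 5)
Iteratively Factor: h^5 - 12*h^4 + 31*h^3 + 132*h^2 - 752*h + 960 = (h - 4)*(h^4 - 8*h^3 - h^2 + 128*h - 240) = (h - 4)^2*(h^3 - 4*h^2 - 17*h + 60) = (h - 4)^2*(h - 3)*(h^2 - h - 20) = (h - 5)*(h - 4)^2*(h - 3)*(h + 4)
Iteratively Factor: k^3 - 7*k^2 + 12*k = (k - 4)*(k^2 - 3*k) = k*(k - 4)*(k - 3)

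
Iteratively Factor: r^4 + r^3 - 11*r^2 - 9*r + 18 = (r - 1)*(r^3 + 2*r^2 - 9*r - 18) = (r - 1)*(r + 3)*(r^2 - r - 6) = (r - 3)*(r - 1)*(r + 3)*(r + 2)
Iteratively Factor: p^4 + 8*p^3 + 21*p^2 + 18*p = (p + 3)*(p^3 + 5*p^2 + 6*p) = (p + 2)*(p + 3)*(p^2 + 3*p) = p*(p + 2)*(p + 3)*(p + 3)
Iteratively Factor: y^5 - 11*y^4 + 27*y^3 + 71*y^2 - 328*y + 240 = (y - 1)*(y^4 - 10*y^3 + 17*y^2 + 88*y - 240) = (y - 4)*(y - 1)*(y^3 - 6*y^2 - 7*y + 60) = (y - 5)*(y - 4)*(y - 1)*(y^2 - y - 12) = (y - 5)*(y - 4)*(y - 1)*(y + 3)*(y - 4)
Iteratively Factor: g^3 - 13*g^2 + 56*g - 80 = (g - 4)*(g^2 - 9*g + 20) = (g - 4)^2*(g - 5)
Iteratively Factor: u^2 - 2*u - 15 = (u + 3)*(u - 5)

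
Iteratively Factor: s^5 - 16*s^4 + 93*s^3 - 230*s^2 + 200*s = (s)*(s^4 - 16*s^3 + 93*s^2 - 230*s + 200) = s*(s - 2)*(s^3 - 14*s^2 + 65*s - 100) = s*(s - 5)*(s - 2)*(s^2 - 9*s + 20) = s*(s - 5)*(s - 4)*(s - 2)*(s - 5)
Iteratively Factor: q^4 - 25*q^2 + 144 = (q + 3)*(q^3 - 3*q^2 - 16*q + 48) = (q + 3)*(q + 4)*(q^2 - 7*q + 12) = (q - 3)*(q + 3)*(q + 4)*(q - 4)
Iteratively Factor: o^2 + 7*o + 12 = (o + 4)*(o + 3)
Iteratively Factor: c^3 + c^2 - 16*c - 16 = (c - 4)*(c^2 + 5*c + 4) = (c - 4)*(c + 4)*(c + 1)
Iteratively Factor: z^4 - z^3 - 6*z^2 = (z + 2)*(z^3 - 3*z^2) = (z - 3)*(z + 2)*(z^2) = z*(z - 3)*(z + 2)*(z)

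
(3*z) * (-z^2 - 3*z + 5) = -3*z^3 - 9*z^2 + 15*z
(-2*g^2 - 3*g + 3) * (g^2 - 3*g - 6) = -2*g^4 + 3*g^3 + 24*g^2 + 9*g - 18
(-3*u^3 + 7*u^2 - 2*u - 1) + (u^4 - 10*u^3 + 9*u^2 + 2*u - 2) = u^4 - 13*u^3 + 16*u^2 - 3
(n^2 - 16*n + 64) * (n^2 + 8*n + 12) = n^4 - 8*n^3 - 52*n^2 + 320*n + 768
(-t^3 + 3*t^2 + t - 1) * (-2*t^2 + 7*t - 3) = 2*t^5 - 13*t^4 + 22*t^3 - 10*t + 3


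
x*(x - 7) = x^2 - 7*x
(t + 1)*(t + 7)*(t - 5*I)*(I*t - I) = I*t^4 + 5*t^3 + 7*I*t^3 + 35*t^2 - I*t^2 - 5*t - 7*I*t - 35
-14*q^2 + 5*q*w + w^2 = (-2*q + w)*(7*q + w)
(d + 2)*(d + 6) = d^2 + 8*d + 12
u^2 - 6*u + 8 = (u - 4)*(u - 2)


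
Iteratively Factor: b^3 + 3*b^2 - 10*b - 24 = (b + 4)*(b^2 - b - 6) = (b + 2)*(b + 4)*(b - 3)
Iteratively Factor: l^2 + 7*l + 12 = (l + 4)*(l + 3)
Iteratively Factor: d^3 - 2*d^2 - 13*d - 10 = (d + 1)*(d^2 - 3*d - 10) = (d - 5)*(d + 1)*(d + 2)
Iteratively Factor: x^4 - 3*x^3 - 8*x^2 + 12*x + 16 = (x + 1)*(x^3 - 4*x^2 - 4*x + 16) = (x - 2)*(x + 1)*(x^2 - 2*x - 8) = (x - 4)*(x - 2)*(x + 1)*(x + 2)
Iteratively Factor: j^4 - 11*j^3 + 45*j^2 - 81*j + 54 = (j - 3)*(j^3 - 8*j^2 + 21*j - 18) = (j - 3)*(j - 2)*(j^2 - 6*j + 9) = (j - 3)^2*(j - 2)*(j - 3)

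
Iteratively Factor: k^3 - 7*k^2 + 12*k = (k)*(k^2 - 7*k + 12) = k*(k - 3)*(k - 4)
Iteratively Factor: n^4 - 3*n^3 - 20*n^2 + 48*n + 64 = (n - 4)*(n^3 + n^2 - 16*n - 16) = (n - 4)*(n + 1)*(n^2 - 16) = (n - 4)*(n + 1)*(n + 4)*(n - 4)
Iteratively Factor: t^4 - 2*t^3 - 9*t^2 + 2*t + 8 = (t + 1)*(t^3 - 3*t^2 - 6*t + 8) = (t + 1)*(t + 2)*(t^2 - 5*t + 4) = (t - 4)*(t + 1)*(t + 2)*(t - 1)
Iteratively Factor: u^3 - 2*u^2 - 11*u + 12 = (u - 4)*(u^2 + 2*u - 3) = (u - 4)*(u - 1)*(u + 3)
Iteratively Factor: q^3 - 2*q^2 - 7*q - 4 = (q + 1)*(q^2 - 3*q - 4) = (q - 4)*(q + 1)*(q + 1)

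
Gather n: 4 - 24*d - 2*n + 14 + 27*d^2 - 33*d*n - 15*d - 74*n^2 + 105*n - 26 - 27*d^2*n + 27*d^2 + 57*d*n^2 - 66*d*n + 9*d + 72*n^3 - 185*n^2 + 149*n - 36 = 54*d^2 - 30*d + 72*n^3 + n^2*(57*d - 259) + n*(-27*d^2 - 99*d + 252) - 44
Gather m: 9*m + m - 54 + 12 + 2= 10*m - 40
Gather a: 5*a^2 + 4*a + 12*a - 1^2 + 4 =5*a^2 + 16*a + 3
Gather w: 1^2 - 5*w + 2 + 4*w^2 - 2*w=4*w^2 - 7*w + 3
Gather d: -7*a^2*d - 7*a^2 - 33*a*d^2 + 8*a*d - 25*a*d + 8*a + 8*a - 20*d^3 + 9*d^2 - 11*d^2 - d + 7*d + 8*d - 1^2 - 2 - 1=-7*a^2 + 16*a - 20*d^3 + d^2*(-33*a - 2) + d*(-7*a^2 - 17*a + 14) - 4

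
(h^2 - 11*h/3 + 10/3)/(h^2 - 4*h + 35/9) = 3*(h - 2)/(3*h - 7)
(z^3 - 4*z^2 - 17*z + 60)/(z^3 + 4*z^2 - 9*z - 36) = (z - 5)/(z + 3)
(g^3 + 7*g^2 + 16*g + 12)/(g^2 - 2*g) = (g^3 + 7*g^2 + 16*g + 12)/(g*(g - 2))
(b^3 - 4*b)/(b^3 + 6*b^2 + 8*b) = (b - 2)/(b + 4)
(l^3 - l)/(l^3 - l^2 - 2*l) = (l - 1)/(l - 2)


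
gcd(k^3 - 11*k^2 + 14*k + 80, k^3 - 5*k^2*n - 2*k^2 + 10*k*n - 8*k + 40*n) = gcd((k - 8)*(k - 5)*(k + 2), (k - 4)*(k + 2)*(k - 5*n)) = k + 2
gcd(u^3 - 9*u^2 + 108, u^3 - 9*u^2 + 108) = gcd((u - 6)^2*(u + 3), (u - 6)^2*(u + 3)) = u^3 - 9*u^2 + 108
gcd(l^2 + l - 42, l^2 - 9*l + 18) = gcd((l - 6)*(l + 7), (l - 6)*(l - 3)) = l - 6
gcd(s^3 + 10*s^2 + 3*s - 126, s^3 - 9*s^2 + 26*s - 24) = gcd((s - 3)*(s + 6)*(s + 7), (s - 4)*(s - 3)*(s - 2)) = s - 3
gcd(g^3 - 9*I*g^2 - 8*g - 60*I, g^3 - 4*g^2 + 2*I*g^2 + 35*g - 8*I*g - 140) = g - 5*I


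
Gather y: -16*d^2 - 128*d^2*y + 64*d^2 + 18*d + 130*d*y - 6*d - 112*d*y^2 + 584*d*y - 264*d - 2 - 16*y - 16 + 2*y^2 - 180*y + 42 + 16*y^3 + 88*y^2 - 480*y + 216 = 48*d^2 - 252*d + 16*y^3 + y^2*(90 - 112*d) + y*(-128*d^2 + 714*d - 676) + 240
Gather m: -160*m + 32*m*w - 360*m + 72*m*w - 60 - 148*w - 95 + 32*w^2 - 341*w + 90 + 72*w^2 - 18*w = m*(104*w - 520) + 104*w^2 - 507*w - 65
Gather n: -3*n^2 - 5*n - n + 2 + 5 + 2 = -3*n^2 - 6*n + 9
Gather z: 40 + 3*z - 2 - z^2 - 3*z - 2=36 - z^2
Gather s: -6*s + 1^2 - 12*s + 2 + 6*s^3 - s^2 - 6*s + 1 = 6*s^3 - s^2 - 24*s + 4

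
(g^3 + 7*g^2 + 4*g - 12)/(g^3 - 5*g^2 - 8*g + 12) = (g + 6)/(g - 6)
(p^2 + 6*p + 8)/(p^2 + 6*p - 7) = (p^2 + 6*p + 8)/(p^2 + 6*p - 7)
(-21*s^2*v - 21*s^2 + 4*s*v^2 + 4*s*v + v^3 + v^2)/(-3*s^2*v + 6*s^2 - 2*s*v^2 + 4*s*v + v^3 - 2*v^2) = (7*s*v + 7*s + v^2 + v)/(s*v - 2*s + v^2 - 2*v)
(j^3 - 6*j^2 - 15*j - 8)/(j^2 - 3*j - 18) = (-j^3 + 6*j^2 + 15*j + 8)/(-j^2 + 3*j + 18)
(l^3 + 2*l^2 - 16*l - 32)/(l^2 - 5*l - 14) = (l^2 - 16)/(l - 7)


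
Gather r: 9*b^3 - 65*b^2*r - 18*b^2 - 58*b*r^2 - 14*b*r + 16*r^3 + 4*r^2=9*b^3 - 18*b^2 + 16*r^3 + r^2*(4 - 58*b) + r*(-65*b^2 - 14*b)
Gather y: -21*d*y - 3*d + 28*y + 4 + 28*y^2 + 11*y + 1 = -3*d + 28*y^2 + y*(39 - 21*d) + 5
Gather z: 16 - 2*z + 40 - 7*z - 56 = -9*z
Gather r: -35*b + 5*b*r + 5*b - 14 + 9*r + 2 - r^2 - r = -30*b - r^2 + r*(5*b + 8) - 12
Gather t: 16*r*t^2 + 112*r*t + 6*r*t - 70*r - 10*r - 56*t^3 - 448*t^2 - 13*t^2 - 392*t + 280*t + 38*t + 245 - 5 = -80*r - 56*t^3 + t^2*(16*r - 461) + t*(118*r - 74) + 240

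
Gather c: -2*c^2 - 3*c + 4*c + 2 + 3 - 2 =-2*c^2 + c + 3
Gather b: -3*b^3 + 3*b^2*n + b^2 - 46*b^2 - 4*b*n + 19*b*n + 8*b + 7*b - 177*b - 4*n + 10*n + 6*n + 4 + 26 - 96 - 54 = -3*b^3 + b^2*(3*n - 45) + b*(15*n - 162) + 12*n - 120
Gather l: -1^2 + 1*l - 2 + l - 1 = 2*l - 4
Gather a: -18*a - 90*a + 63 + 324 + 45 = 432 - 108*a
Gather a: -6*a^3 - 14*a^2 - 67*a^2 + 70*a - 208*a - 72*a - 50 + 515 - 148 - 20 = -6*a^3 - 81*a^2 - 210*a + 297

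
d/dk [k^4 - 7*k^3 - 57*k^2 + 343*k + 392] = 4*k^3 - 21*k^2 - 114*k + 343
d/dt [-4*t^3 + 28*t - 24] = 28 - 12*t^2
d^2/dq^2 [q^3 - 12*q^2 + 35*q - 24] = 6*q - 24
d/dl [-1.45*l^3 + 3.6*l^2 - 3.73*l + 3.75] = -4.35*l^2 + 7.2*l - 3.73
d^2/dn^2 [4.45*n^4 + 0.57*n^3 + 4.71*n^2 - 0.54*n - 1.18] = 53.4*n^2 + 3.42*n + 9.42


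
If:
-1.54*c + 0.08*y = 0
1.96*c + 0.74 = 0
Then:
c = -0.38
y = -7.27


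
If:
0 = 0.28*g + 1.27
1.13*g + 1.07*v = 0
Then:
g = -4.54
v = 4.79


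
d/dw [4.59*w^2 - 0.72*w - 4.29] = 9.18*w - 0.72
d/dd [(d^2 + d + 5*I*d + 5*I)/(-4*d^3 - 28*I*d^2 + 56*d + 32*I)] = (d^4 + d^3*(2 + 10*I) + d^2*(-21 + 22*I) + d*(-70 + 16*I) - 40 - 62*I)/(4*d^6 + 56*I*d^5 - 308*d^4 - 848*I*d^3 + 1232*d^2 + 896*I*d - 256)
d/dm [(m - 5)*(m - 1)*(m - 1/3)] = 3*m^2 - 38*m/3 + 7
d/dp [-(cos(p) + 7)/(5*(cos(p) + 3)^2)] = -(cos(p) + 11)*sin(p)/(5*(cos(p) + 3)^3)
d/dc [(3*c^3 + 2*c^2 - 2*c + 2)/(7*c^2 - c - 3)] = (21*c^4 - 6*c^3 - 15*c^2 - 40*c + 8)/(49*c^4 - 14*c^3 - 41*c^2 + 6*c + 9)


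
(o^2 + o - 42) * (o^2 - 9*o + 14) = o^4 - 8*o^3 - 37*o^2 + 392*o - 588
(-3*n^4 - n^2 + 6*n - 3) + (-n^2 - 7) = -3*n^4 - 2*n^2 + 6*n - 10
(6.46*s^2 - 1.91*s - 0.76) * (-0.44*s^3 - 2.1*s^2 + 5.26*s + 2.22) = -2.8424*s^5 - 12.7256*s^4 + 38.325*s^3 + 5.8906*s^2 - 8.2378*s - 1.6872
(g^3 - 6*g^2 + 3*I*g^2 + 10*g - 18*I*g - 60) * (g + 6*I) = g^4 - 6*g^3 + 9*I*g^3 - 8*g^2 - 54*I*g^2 + 48*g + 60*I*g - 360*I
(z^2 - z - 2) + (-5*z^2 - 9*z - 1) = -4*z^2 - 10*z - 3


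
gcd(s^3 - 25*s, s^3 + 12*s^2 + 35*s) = s^2 + 5*s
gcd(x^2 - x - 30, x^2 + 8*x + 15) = x + 5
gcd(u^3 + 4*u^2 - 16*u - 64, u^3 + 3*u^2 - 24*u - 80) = u^2 + 8*u + 16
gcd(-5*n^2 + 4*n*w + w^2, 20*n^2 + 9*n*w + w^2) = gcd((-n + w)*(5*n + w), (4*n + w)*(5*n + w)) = 5*n + w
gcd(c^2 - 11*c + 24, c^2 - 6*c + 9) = c - 3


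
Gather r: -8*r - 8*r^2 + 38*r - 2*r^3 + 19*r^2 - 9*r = -2*r^3 + 11*r^2 + 21*r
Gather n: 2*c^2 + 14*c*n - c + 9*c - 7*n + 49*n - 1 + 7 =2*c^2 + 8*c + n*(14*c + 42) + 6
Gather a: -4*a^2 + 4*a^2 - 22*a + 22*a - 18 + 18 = 0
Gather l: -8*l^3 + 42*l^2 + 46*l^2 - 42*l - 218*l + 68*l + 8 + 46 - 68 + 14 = -8*l^3 + 88*l^2 - 192*l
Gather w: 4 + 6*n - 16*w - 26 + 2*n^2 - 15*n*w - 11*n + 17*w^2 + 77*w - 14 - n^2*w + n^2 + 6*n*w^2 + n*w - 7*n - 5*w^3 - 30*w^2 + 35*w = 3*n^2 - 12*n - 5*w^3 + w^2*(6*n - 13) + w*(-n^2 - 14*n + 96) - 36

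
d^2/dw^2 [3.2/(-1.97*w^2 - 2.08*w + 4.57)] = (24.83776*w^2 + 26.22464*w - 3.2*(3.94*w + 2.08)*(7.88*w + 4.16) - 57.61856)/(1.97*w^2 + 2.08*w - 4.57)^3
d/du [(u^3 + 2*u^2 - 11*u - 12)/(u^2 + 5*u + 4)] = 1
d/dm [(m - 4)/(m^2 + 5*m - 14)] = (m^2 + 5*m - (m - 4)*(2*m + 5) - 14)/(m^2 + 5*m - 14)^2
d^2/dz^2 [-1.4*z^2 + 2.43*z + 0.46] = -2.80000000000000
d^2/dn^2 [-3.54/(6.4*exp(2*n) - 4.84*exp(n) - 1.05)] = (3.54*(12.8*exp(n) - 4.84)*(25.6*exp(n) - 9.68)*exp(n) + (90.624*exp(n) - 17.1336)*(-6.4*exp(2*n) + 4.84*exp(n) + 1.05))*exp(n)/(-6.4*exp(2*n) + 4.84*exp(n) + 1.05)^3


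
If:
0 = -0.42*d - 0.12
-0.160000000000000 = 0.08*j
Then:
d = -0.29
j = -2.00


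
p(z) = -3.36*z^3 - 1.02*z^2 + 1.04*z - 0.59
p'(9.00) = -833.80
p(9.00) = -2523.29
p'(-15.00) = -2236.36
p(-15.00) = 11094.31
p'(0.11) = 0.69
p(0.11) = -0.49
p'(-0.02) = 1.08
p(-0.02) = -0.61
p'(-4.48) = -192.13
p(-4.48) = 276.39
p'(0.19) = 0.29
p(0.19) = -0.45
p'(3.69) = -143.74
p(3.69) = -179.46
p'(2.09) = -47.25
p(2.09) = -33.55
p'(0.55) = -3.13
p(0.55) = -0.89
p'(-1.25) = -12.16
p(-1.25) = 3.08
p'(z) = -10.08*z^2 - 2.04*z + 1.04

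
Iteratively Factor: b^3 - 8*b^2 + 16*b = (b - 4)*(b^2 - 4*b) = (b - 4)^2*(b)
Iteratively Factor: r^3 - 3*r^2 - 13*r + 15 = (r - 5)*(r^2 + 2*r - 3) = (r - 5)*(r + 3)*(r - 1)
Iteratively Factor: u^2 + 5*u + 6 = (u + 3)*(u + 2)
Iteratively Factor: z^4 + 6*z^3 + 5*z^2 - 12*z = (z + 4)*(z^3 + 2*z^2 - 3*z) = (z - 1)*(z + 4)*(z^2 + 3*z) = (z - 1)*(z + 3)*(z + 4)*(z)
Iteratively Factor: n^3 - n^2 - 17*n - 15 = (n + 3)*(n^2 - 4*n - 5) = (n - 5)*(n + 3)*(n + 1)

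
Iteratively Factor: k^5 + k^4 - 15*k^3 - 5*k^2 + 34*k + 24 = (k + 4)*(k^4 - 3*k^3 - 3*k^2 + 7*k + 6) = (k - 3)*(k + 4)*(k^3 - 3*k - 2) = (k - 3)*(k + 1)*(k + 4)*(k^2 - k - 2) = (k - 3)*(k - 2)*(k + 1)*(k + 4)*(k + 1)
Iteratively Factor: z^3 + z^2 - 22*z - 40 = (z + 2)*(z^2 - z - 20) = (z + 2)*(z + 4)*(z - 5)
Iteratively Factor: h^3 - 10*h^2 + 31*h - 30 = (h - 5)*(h^2 - 5*h + 6) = (h - 5)*(h - 2)*(h - 3)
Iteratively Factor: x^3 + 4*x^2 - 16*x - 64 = (x + 4)*(x^2 - 16) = (x + 4)^2*(x - 4)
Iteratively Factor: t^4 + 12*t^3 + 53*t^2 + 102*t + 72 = (t + 4)*(t^3 + 8*t^2 + 21*t + 18) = (t + 3)*(t + 4)*(t^2 + 5*t + 6) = (t + 2)*(t + 3)*(t + 4)*(t + 3)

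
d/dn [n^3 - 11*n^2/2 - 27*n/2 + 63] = 3*n^2 - 11*n - 27/2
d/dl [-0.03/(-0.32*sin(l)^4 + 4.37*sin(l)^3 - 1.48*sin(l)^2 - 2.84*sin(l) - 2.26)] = (-0.0384*sin(l)^3 + 0.3933*sin(l)^2 - 0.0888*sin(l) - 0.0852)*cos(l)/(0.32*sin(l)^4 - 4.37*sin(l)^3 + 1.48*sin(l)^2 + 2.84*sin(l) + 2.26)^2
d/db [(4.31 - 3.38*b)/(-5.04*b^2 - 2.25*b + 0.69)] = (-17.0352*b^2 + 43.4448*b + 7.3653)/(25.4016*b^4 + 22.68*b^3 - 1.8927*b^2 - 3.105*b + 0.4761)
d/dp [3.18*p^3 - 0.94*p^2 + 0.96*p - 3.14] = 9.54*p^2 - 1.88*p + 0.96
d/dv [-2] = 0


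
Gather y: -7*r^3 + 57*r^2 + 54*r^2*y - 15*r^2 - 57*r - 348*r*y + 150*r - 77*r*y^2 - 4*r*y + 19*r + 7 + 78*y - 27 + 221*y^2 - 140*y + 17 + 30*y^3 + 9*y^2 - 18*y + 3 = -7*r^3 + 42*r^2 + 112*r + 30*y^3 + y^2*(230 - 77*r) + y*(54*r^2 - 352*r - 80)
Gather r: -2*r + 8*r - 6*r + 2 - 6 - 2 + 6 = 0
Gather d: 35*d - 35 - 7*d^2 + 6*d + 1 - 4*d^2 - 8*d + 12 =-11*d^2 + 33*d - 22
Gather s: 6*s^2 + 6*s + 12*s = 6*s^2 + 18*s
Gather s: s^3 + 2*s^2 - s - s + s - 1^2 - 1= s^3 + 2*s^2 - s - 2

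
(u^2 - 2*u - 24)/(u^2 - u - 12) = (-u^2 + 2*u + 24)/(-u^2 + u + 12)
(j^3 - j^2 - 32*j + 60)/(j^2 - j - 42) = (j^2 - 7*j + 10)/(j - 7)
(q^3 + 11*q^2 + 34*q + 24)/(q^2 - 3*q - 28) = (q^2 + 7*q + 6)/(q - 7)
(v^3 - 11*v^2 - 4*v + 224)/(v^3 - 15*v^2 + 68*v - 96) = (v^2 - 3*v - 28)/(v^2 - 7*v + 12)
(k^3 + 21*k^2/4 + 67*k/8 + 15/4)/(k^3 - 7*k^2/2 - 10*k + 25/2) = (4*k^2 + 11*k + 6)/(4*(k^2 - 6*k + 5))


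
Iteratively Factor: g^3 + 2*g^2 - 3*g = (g + 3)*(g^2 - g) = (g - 1)*(g + 3)*(g)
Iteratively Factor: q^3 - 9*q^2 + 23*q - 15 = (q - 1)*(q^2 - 8*q + 15) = (q - 3)*(q - 1)*(q - 5)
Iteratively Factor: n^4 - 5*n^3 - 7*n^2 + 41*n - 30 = (n + 3)*(n^3 - 8*n^2 + 17*n - 10) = (n - 2)*(n + 3)*(n^2 - 6*n + 5) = (n - 2)*(n - 1)*(n + 3)*(n - 5)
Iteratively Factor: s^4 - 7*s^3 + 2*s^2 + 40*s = (s)*(s^3 - 7*s^2 + 2*s + 40) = s*(s + 2)*(s^2 - 9*s + 20) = s*(s - 4)*(s + 2)*(s - 5)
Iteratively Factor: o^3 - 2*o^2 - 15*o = (o)*(o^2 - 2*o - 15) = o*(o - 5)*(o + 3)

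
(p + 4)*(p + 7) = p^2 + 11*p + 28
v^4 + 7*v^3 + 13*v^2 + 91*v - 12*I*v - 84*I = (v + 7)*(v - 3*I)*(v - I)*(v + 4*I)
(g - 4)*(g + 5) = g^2 + g - 20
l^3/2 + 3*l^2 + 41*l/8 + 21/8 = (l/2 + 1/2)*(l + 3/2)*(l + 7/2)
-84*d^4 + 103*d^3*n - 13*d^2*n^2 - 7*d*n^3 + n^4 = (-7*d + n)*(-3*d + n)*(-d + n)*(4*d + n)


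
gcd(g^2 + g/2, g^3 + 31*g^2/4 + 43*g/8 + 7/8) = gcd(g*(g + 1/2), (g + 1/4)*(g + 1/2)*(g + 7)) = g + 1/2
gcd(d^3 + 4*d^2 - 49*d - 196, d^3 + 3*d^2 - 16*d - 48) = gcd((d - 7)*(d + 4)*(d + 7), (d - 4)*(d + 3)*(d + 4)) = d + 4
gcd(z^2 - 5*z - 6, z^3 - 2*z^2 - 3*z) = z + 1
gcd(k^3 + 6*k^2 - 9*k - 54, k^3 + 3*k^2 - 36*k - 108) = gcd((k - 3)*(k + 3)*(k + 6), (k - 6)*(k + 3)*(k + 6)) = k^2 + 9*k + 18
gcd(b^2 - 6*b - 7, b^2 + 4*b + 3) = b + 1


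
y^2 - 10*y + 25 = (y - 5)^2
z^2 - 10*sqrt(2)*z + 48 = (z - 6*sqrt(2))*(z - 4*sqrt(2))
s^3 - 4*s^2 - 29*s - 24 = (s - 8)*(s + 1)*(s + 3)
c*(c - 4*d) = c^2 - 4*c*d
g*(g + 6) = g^2 + 6*g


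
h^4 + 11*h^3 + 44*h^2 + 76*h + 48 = (h + 2)^2*(h + 3)*(h + 4)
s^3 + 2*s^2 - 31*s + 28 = (s - 4)*(s - 1)*(s + 7)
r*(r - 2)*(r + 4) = r^3 + 2*r^2 - 8*r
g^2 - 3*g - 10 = (g - 5)*(g + 2)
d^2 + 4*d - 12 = (d - 2)*(d + 6)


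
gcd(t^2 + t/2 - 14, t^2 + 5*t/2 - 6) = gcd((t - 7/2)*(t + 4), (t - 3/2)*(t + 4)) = t + 4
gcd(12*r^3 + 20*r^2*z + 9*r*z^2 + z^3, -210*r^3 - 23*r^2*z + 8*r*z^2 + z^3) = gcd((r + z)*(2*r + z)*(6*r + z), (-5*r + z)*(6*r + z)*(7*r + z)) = 6*r + z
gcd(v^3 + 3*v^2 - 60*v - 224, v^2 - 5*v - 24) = v - 8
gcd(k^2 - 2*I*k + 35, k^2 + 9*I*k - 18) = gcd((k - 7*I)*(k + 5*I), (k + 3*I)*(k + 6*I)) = 1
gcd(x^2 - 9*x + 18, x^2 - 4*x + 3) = x - 3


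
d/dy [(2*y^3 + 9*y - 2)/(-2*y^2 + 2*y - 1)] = (-4*y^4 + 8*y^3 + 12*y^2 - 8*y - 5)/(4*y^4 - 8*y^3 + 8*y^2 - 4*y + 1)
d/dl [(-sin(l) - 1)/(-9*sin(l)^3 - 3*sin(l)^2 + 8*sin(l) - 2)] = (-18*sin(l)^3 - 30*sin(l)^2 - 6*sin(l) + 10)*cos(l)/(9*sin(l)^3 + 3*sin(l)^2 - 8*sin(l) + 2)^2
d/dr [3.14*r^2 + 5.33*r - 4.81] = 6.28*r + 5.33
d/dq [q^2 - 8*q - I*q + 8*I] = 2*q - 8 - I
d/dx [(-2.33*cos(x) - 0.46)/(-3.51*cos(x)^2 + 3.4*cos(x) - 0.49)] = (8.1783*cos(x)^2 + 3.2292*cos(x) - 2.7057)*sin(x)/(12.3201*cos(x)^4 - 23.868*cos(x)^3 + 14.9998*cos(x)^2 - 3.332*cos(x) + 0.2401)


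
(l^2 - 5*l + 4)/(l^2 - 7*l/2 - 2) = 2*(l - 1)/(2*l + 1)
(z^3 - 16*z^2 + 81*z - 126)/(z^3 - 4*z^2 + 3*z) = (z^2 - 13*z + 42)/(z*(z - 1))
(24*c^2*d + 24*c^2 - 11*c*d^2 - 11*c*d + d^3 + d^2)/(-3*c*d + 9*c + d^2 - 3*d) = (-8*c*d - 8*c + d^2 + d)/(d - 3)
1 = 1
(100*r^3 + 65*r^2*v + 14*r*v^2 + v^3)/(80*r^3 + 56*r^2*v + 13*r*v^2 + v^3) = (5*r + v)/(4*r + v)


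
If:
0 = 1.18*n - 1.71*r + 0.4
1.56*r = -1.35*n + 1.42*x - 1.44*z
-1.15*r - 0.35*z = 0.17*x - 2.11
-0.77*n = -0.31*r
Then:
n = 0.13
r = 0.32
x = 3.69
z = 3.17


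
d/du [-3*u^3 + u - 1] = 1 - 9*u^2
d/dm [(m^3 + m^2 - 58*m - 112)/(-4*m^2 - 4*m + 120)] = (-m^4 - 2*m^3 + 31*m^2 - 164*m - 1852)/(4*(m^4 + 2*m^3 - 59*m^2 - 60*m + 900))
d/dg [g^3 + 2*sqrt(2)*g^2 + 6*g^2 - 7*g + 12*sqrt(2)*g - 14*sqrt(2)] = 3*g^2 + 4*sqrt(2)*g + 12*g - 7 + 12*sqrt(2)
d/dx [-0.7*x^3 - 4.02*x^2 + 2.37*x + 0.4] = -2.1*x^2 - 8.04*x + 2.37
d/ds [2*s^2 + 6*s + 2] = 4*s + 6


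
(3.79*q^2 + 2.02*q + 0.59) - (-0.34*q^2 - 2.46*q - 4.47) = 4.13*q^2 + 4.48*q + 5.06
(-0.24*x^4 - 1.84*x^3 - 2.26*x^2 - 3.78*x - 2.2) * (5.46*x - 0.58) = -1.3104*x^5 - 9.9072*x^4 - 11.2724*x^3 - 19.328*x^2 - 9.8196*x + 1.276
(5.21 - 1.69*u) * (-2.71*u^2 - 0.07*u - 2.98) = 4.5799*u^3 - 14.0008*u^2 + 4.6715*u - 15.5258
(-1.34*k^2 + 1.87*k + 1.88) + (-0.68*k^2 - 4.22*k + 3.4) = -2.02*k^2 - 2.35*k + 5.28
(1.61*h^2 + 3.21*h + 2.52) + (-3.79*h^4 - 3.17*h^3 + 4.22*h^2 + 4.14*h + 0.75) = -3.79*h^4 - 3.17*h^3 + 5.83*h^2 + 7.35*h + 3.27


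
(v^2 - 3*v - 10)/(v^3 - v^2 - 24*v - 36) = (v - 5)/(v^2 - 3*v - 18)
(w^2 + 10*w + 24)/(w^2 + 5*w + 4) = (w + 6)/(w + 1)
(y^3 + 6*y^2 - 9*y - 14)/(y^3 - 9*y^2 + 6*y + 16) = (y + 7)/(y - 8)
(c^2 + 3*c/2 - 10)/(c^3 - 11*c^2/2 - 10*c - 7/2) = (-2*c^2 - 3*c + 20)/(-2*c^3 + 11*c^2 + 20*c + 7)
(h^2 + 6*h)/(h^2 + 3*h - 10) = h*(h + 6)/(h^2 + 3*h - 10)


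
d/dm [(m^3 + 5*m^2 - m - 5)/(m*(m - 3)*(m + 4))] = 2*(-2*m^4 - 11*m^3 - 22*m^2 + 5*m - 30)/(m^2*(m^4 + 2*m^3 - 23*m^2 - 24*m + 144))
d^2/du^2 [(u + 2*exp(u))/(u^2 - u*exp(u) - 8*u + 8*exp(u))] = (2*(u + 2*exp(u))*(u*exp(u) - 2*u - 7*exp(u) + 8)^2 + (-(u + 2*exp(u))*(-u*exp(u) + 6*exp(u) + 2) + 2*(2*exp(u) + 1)*(u*exp(u) - 2*u - 7*exp(u) + 8))*(u^2 - u*exp(u) - 8*u + 8*exp(u)) + 2*(u^2 - u*exp(u) - 8*u + 8*exp(u))^2*exp(u))/(u^2 - u*exp(u) - 8*u + 8*exp(u))^3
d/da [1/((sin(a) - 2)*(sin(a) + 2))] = -sin(2*a)/((sin(a) - 2)^2*(sin(a) + 2)^2)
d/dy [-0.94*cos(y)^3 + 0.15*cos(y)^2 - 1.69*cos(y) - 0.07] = (2.82*cos(y)^2 - 0.3*cos(y) + 1.69)*sin(y)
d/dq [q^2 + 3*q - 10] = 2*q + 3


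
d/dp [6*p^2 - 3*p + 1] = 12*p - 3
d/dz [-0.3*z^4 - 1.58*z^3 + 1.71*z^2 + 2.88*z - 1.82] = -1.2*z^3 - 4.74*z^2 + 3.42*z + 2.88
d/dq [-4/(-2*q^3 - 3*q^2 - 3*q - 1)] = 12*(-2*q^2 - 2*q - 1)/(2*q^3 + 3*q^2 + 3*q + 1)^2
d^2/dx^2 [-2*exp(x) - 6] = -2*exp(x)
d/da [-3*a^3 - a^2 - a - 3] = -9*a^2 - 2*a - 1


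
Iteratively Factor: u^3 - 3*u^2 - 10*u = (u - 5)*(u^2 + 2*u) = (u - 5)*(u + 2)*(u)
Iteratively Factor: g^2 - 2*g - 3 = (g - 3)*(g + 1)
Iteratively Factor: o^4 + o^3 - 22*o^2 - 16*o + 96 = (o + 4)*(o^3 - 3*o^2 - 10*o + 24) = (o - 2)*(o + 4)*(o^2 - o - 12) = (o - 4)*(o - 2)*(o + 4)*(o + 3)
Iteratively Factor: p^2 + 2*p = (p + 2)*(p)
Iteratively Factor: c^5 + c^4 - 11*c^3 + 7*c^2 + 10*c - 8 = (c + 4)*(c^4 - 3*c^3 + c^2 + 3*c - 2) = (c - 1)*(c + 4)*(c^3 - 2*c^2 - c + 2) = (c - 1)^2*(c + 4)*(c^2 - c - 2) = (c - 2)*(c - 1)^2*(c + 4)*(c + 1)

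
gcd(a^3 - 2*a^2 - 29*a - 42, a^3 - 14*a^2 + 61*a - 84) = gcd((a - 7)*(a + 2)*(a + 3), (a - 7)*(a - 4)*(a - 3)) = a - 7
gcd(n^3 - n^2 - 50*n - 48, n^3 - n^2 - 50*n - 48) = n^3 - n^2 - 50*n - 48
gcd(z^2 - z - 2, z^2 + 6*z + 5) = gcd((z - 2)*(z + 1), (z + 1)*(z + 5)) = z + 1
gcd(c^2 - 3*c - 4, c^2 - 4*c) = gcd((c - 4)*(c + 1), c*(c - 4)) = c - 4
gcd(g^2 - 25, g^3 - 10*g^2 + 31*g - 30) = g - 5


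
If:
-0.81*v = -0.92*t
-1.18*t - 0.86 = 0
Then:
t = -0.73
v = -0.83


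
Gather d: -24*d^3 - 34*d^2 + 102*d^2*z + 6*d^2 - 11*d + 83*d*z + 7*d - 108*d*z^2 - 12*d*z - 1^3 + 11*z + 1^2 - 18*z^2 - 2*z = -24*d^3 + d^2*(102*z - 28) + d*(-108*z^2 + 71*z - 4) - 18*z^2 + 9*z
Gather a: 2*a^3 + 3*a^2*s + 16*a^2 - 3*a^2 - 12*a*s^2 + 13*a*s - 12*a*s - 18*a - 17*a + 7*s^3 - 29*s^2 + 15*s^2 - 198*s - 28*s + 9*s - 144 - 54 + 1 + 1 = 2*a^3 + a^2*(3*s + 13) + a*(-12*s^2 + s - 35) + 7*s^3 - 14*s^2 - 217*s - 196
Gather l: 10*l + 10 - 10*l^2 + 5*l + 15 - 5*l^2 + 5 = -15*l^2 + 15*l + 30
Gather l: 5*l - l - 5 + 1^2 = 4*l - 4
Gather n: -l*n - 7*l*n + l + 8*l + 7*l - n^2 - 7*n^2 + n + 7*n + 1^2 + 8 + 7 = 16*l - 8*n^2 + n*(8 - 8*l) + 16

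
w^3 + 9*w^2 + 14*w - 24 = (w - 1)*(w + 4)*(w + 6)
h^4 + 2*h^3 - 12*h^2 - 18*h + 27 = (h - 3)*(h - 1)*(h + 3)^2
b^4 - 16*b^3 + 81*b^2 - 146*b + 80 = (b - 8)*(b - 5)*(b - 2)*(b - 1)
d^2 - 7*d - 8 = (d - 8)*(d + 1)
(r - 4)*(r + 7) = r^2 + 3*r - 28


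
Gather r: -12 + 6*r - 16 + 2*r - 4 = 8*r - 32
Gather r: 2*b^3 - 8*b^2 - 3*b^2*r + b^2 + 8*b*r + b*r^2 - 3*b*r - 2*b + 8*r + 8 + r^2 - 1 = 2*b^3 - 7*b^2 - 2*b + r^2*(b + 1) + r*(-3*b^2 + 5*b + 8) + 7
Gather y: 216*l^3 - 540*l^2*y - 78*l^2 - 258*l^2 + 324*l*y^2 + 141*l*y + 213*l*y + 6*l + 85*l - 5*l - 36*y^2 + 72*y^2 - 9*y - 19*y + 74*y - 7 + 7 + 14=216*l^3 - 336*l^2 + 86*l + y^2*(324*l + 36) + y*(-540*l^2 + 354*l + 46) + 14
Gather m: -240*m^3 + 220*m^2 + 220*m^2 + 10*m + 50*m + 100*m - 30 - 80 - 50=-240*m^3 + 440*m^2 + 160*m - 160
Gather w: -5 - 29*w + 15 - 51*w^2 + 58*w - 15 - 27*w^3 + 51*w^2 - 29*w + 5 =-27*w^3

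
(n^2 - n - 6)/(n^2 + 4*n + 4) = (n - 3)/(n + 2)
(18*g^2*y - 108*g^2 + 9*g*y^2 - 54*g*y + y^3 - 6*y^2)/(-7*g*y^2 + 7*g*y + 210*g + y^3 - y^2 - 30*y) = (18*g^2 + 9*g*y + y^2)/(-7*g*y - 35*g + y^2 + 5*y)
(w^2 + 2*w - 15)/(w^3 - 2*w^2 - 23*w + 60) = 1/(w - 4)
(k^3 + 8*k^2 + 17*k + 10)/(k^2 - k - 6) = (k^2 + 6*k + 5)/(k - 3)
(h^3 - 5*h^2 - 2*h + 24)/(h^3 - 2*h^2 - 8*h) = (h - 3)/h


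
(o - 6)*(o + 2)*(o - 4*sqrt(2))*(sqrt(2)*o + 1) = sqrt(2)*o^4 - 7*o^3 - 4*sqrt(2)*o^3 - 16*sqrt(2)*o^2 + 28*o^2 + 16*sqrt(2)*o + 84*o + 48*sqrt(2)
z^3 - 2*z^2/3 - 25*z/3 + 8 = (z - 8/3)*(z - 1)*(z + 3)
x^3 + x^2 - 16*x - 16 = (x - 4)*(x + 1)*(x + 4)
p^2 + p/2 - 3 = (p - 3/2)*(p + 2)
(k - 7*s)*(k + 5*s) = k^2 - 2*k*s - 35*s^2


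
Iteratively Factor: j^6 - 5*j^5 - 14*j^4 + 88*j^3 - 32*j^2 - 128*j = (j - 4)*(j^5 - j^4 - 18*j^3 + 16*j^2 + 32*j) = (j - 4)*(j + 1)*(j^4 - 2*j^3 - 16*j^2 + 32*j) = (j - 4)*(j + 1)*(j + 4)*(j^3 - 6*j^2 + 8*j) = (j - 4)^2*(j + 1)*(j + 4)*(j^2 - 2*j) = (j - 4)^2*(j - 2)*(j + 1)*(j + 4)*(j)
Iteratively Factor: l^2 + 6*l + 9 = (l + 3)*(l + 3)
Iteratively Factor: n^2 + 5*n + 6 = (n + 3)*(n + 2)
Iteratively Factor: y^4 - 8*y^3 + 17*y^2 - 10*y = (y - 5)*(y^3 - 3*y^2 + 2*y) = (y - 5)*(y - 1)*(y^2 - 2*y) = (y - 5)*(y - 2)*(y - 1)*(y)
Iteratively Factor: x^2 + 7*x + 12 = (x + 3)*(x + 4)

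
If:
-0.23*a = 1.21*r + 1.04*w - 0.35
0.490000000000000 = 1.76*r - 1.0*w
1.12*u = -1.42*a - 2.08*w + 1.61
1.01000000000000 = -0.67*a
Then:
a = -1.51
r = 0.40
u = 2.96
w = 0.21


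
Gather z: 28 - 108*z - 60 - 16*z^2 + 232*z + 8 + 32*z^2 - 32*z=16*z^2 + 92*z - 24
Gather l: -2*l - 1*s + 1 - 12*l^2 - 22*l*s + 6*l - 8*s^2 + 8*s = -12*l^2 + l*(4 - 22*s) - 8*s^2 + 7*s + 1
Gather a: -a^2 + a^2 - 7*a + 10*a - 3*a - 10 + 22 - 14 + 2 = 0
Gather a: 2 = 2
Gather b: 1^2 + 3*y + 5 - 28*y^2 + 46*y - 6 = -28*y^2 + 49*y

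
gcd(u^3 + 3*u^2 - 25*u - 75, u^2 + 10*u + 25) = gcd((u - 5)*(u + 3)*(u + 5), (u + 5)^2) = u + 5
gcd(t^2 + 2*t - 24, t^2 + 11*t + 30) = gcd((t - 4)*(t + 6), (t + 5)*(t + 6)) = t + 6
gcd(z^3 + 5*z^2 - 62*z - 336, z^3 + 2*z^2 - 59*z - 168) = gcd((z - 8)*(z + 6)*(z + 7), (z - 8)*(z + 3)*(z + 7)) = z^2 - z - 56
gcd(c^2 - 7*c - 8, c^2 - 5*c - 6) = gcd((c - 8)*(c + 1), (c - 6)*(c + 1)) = c + 1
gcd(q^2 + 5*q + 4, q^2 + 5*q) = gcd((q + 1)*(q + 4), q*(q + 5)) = 1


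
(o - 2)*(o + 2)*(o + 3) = o^3 + 3*o^2 - 4*o - 12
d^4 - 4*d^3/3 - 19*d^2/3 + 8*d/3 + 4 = (d - 3)*(d - 1)*(d + 2/3)*(d + 2)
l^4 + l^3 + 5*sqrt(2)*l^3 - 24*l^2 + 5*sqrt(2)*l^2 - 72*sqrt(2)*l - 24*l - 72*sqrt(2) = (l + 1)*(l - 3*sqrt(2))*(l + 2*sqrt(2))*(l + 6*sqrt(2))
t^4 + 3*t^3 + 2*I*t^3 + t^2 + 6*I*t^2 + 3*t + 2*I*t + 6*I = (t + 3)*(t - I)*(t + I)*(t + 2*I)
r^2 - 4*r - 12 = (r - 6)*(r + 2)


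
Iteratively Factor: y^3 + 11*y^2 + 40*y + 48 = (y + 4)*(y^2 + 7*y + 12) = (y + 3)*(y + 4)*(y + 4)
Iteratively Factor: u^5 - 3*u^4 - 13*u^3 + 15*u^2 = (u - 5)*(u^4 + 2*u^3 - 3*u^2) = u*(u - 5)*(u^3 + 2*u^2 - 3*u) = u*(u - 5)*(u - 1)*(u^2 + 3*u) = u^2*(u - 5)*(u - 1)*(u + 3)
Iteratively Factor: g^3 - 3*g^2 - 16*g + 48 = (g - 3)*(g^2 - 16) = (g - 3)*(g + 4)*(g - 4)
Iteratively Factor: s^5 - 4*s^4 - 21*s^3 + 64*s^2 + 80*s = (s - 4)*(s^4 - 21*s^2 - 20*s) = (s - 4)*(s + 4)*(s^3 - 4*s^2 - 5*s) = (s - 4)*(s + 1)*(s + 4)*(s^2 - 5*s) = (s - 5)*(s - 4)*(s + 1)*(s + 4)*(s)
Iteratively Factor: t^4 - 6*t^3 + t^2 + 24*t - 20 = (t - 1)*(t^3 - 5*t^2 - 4*t + 20) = (t - 1)*(t + 2)*(t^2 - 7*t + 10) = (t - 5)*(t - 1)*(t + 2)*(t - 2)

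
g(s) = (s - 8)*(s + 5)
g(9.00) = 14.00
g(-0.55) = -38.05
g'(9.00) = 15.00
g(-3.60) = -16.24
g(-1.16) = -35.17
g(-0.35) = -38.83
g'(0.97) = -1.06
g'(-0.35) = -3.70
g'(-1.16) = -5.32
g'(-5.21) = -13.42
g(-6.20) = 17.04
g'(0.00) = -3.00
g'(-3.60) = -10.20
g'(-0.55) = -4.10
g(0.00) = -40.00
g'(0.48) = -2.04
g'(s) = 2*s - 3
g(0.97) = -41.97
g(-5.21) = 2.77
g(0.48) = -41.21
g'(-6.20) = -15.40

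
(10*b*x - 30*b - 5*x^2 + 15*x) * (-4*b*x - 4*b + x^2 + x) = -40*b^2*x^2 + 80*b^2*x + 120*b^2 + 30*b*x^3 - 60*b*x^2 - 90*b*x - 5*x^4 + 10*x^3 + 15*x^2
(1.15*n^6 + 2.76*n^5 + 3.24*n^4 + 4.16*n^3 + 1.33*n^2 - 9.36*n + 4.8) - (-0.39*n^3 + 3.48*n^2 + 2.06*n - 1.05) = 1.15*n^6 + 2.76*n^5 + 3.24*n^4 + 4.55*n^3 - 2.15*n^2 - 11.42*n + 5.85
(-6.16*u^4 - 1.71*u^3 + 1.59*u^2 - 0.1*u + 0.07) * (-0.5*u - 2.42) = 3.08*u^5 + 15.7622*u^4 + 3.3432*u^3 - 3.7978*u^2 + 0.207*u - 0.1694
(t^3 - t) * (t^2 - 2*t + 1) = t^5 - 2*t^4 + 2*t^2 - t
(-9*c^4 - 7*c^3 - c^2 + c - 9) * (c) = -9*c^5 - 7*c^4 - c^3 + c^2 - 9*c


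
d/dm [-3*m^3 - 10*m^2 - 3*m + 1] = -9*m^2 - 20*m - 3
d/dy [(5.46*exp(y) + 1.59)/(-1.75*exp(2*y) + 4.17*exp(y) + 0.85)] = (9.555*exp(2*y) + 5.565*exp(y) - 1.9893)*exp(y)/(3.0625*exp(4*y) - 14.595*exp(3*y) + 14.4139*exp(2*y) + 7.089*exp(y) + 0.7225)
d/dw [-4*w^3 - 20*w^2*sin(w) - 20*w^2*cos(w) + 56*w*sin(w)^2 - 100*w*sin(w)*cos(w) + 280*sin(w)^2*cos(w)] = -20*sqrt(2)*w^2*cos(w + pi/4) - 12*w^2 + 56*w*sin(2*w) - 40*sqrt(2)*w*sin(w + pi/4) - 100*w*cos(2*w) - 70*sin(w) - 50*sin(2*w) + 210*sin(3*w) - 28*cos(2*w) + 28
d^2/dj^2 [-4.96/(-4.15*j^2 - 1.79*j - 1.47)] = (-170.8472*j^2 - 73.69072*j + 4.96*(8.3*j + 1.79)*(16.6*j + 3.58) - 60.51696)/(4.15*j^2 + 1.79*j + 1.47)^3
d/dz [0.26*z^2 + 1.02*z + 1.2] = 0.52*z + 1.02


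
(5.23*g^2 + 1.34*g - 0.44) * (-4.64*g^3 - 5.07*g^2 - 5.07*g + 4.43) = -24.2672*g^5 - 32.7337*g^4 - 31.2683*g^3 + 18.6059*g^2 + 8.167*g - 1.9492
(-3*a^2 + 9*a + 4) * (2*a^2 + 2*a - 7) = -6*a^4 + 12*a^3 + 47*a^2 - 55*a - 28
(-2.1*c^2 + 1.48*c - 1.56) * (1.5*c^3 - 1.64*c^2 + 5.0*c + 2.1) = -3.15*c^5 + 5.664*c^4 - 15.2672*c^3 + 5.5484*c^2 - 4.692*c - 3.276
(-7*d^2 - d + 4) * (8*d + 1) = -56*d^3 - 15*d^2 + 31*d + 4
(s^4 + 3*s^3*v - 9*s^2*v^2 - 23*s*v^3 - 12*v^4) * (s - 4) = s^5 + 3*s^4*v - 4*s^4 - 9*s^3*v^2 - 12*s^3*v - 23*s^2*v^3 + 36*s^2*v^2 - 12*s*v^4 + 92*s*v^3 + 48*v^4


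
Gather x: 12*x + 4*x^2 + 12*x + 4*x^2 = 8*x^2 + 24*x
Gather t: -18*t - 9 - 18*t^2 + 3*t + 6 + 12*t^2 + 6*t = -6*t^2 - 9*t - 3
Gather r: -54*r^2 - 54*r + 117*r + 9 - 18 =-54*r^2 + 63*r - 9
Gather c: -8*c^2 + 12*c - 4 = -8*c^2 + 12*c - 4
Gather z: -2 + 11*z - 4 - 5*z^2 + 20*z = -5*z^2 + 31*z - 6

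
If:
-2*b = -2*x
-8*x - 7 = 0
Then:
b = -7/8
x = -7/8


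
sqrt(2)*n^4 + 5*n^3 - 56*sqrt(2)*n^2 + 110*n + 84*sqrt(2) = (n - 3*sqrt(2))*(n - 2*sqrt(2))*(n + 7*sqrt(2))*(sqrt(2)*n + 1)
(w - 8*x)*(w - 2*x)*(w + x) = w^3 - 9*w^2*x + 6*w*x^2 + 16*x^3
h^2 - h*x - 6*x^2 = (h - 3*x)*(h + 2*x)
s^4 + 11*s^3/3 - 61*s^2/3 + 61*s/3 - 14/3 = (s - 2)*(s - 1)*(s - 1/3)*(s + 7)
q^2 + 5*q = q*(q + 5)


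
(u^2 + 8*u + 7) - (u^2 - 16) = 8*u + 23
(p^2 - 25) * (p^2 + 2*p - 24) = p^4 + 2*p^3 - 49*p^2 - 50*p + 600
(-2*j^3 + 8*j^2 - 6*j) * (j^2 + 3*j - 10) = -2*j^5 + 2*j^4 + 38*j^3 - 98*j^2 + 60*j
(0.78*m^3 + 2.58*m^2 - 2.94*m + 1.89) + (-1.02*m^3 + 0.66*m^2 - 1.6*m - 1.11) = -0.24*m^3 + 3.24*m^2 - 4.54*m + 0.78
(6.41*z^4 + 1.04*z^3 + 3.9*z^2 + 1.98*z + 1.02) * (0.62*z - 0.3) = 3.9742*z^5 - 1.2782*z^4 + 2.106*z^3 + 0.0576000000000001*z^2 + 0.0384*z - 0.306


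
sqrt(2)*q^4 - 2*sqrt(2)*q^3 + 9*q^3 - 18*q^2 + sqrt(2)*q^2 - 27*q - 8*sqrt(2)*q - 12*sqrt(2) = (q - 3)*(q + 1)*(q + 4*sqrt(2))*(sqrt(2)*q + 1)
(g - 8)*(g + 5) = g^2 - 3*g - 40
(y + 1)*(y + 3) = y^2 + 4*y + 3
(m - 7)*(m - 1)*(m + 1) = m^3 - 7*m^2 - m + 7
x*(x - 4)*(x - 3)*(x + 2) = x^4 - 5*x^3 - 2*x^2 + 24*x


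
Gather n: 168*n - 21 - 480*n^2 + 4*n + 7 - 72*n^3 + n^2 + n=-72*n^3 - 479*n^2 + 173*n - 14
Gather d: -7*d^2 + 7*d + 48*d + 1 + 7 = -7*d^2 + 55*d + 8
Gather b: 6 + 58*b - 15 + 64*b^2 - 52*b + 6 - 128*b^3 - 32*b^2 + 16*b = -128*b^3 + 32*b^2 + 22*b - 3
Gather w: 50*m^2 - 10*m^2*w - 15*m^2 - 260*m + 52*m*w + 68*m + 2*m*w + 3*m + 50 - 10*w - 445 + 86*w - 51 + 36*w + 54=35*m^2 - 189*m + w*(-10*m^2 + 54*m + 112) - 392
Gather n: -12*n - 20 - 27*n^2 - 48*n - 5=-27*n^2 - 60*n - 25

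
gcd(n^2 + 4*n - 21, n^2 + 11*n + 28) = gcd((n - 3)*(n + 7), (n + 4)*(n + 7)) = n + 7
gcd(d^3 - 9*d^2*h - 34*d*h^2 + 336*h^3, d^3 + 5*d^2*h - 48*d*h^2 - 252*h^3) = d^2 - d*h - 42*h^2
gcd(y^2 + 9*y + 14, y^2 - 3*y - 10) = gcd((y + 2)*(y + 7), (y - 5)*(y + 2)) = y + 2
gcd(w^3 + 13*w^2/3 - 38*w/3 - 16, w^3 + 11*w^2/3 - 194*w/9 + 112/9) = w - 8/3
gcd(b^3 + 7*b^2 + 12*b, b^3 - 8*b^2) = b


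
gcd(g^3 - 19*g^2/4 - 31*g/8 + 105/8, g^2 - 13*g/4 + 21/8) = g - 3/2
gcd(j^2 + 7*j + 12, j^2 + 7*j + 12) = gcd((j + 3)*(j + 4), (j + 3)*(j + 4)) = j^2 + 7*j + 12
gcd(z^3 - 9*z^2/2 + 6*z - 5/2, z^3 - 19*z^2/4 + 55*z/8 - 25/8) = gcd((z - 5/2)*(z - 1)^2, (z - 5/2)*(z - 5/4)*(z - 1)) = z^2 - 7*z/2 + 5/2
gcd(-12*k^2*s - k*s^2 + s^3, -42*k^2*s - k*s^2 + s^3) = s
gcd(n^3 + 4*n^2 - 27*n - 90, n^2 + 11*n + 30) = n + 6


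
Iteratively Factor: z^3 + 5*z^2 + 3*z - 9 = (z + 3)*(z^2 + 2*z - 3) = (z - 1)*(z + 3)*(z + 3)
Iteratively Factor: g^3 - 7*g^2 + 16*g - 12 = (g - 2)*(g^2 - 5*g + 6) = (g - 3)*(g - 2)*(g - 2)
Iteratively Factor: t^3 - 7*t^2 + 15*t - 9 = (t - 1)*(t^2 - 6*t + 9) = (t - 3)*(t - 1)*(t - 3)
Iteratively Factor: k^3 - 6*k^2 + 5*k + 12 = (k + 1)*(k^2 - 7*k + 12) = (k - 3)*(k + 1)*(k - 4)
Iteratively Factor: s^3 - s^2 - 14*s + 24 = (s - 3)*(s^2 + 2*s - 8) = (s - 3)*(s + 4)*(s - 2)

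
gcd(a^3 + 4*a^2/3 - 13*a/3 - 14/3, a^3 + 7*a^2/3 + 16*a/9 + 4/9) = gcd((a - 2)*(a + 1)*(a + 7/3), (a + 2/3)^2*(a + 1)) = a + 1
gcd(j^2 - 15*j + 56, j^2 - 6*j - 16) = j - 8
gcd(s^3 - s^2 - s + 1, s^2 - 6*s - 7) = s + 1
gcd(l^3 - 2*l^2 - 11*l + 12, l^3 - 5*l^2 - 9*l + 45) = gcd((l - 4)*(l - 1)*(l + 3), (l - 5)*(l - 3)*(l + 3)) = l + 3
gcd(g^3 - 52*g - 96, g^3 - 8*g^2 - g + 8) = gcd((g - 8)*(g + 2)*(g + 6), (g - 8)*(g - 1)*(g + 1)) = g - 8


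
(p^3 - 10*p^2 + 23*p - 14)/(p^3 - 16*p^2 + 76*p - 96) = (p^2 - 8*p + 7)/(p^2 - 14*p + 48)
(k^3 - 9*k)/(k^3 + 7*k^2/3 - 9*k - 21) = 3*k/(3*k + 7)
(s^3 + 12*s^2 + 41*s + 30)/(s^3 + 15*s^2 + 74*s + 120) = (s + 1)/(s + 4)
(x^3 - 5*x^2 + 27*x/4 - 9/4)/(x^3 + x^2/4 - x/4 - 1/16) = 4*(2*x^2 - 9*x + 9)/(8*x^2 + 6*x + 1)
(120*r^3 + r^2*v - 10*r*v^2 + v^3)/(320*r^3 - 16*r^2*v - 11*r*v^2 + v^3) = (15*r^2 + 2*r*v - v^2)/(40*r^2 + 3*r*v - v^2)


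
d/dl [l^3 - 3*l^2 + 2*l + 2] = 3*l^2 - 6*l + 2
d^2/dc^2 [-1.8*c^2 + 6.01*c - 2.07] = -3.60000000000000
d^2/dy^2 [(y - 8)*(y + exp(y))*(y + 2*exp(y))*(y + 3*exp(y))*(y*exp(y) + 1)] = y^5*exp(y) + 24*y^4*exp(2*y) + 2*y^4*exp(y) + 99*y^3*exp(3*y) - 96*y^3*exp(2*y) - 38*y^3*exp(y) + 96*y^2*exp(4*y) - 594*y^2*exp(3*y) - 460*y^2*exp(2*y) - 108*y^2*exp(y) + 12*y^2 - 672*y*exp(4*y) - 936*y*exp(3*y) - 552*y*exp(2*y) - 156*y*exp(y) - 48*y - 372*exp(4*y) - 572*exp(3*y) - 330*exp(2*y) - 96*exp(y)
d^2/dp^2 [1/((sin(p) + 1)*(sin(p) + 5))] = (sin(p) + sin(3*p) + 7*cos(2*p) + 55)/((sin(p) + 1)^2*(sin(p) + 5)^3)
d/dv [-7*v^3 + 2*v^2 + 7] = v*(4 - 21*v)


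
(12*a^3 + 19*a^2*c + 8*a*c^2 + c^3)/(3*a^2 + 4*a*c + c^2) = 4*a + c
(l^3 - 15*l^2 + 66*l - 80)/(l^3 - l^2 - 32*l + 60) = (l - 8)/(l + 6)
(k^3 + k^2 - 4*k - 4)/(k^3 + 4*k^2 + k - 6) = (k^2 - k - 2)/(k^2 + 2*k - 3)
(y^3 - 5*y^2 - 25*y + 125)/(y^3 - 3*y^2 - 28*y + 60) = (y^2 - 10*y + 25)/(y^2 - 8*y + 12)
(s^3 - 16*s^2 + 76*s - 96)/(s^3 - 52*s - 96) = (s^2 - 8*s + 12)/(s^2 + 8*s + 12)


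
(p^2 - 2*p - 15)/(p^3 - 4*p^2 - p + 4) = (p^2 - 2*p - 15)/(p^3 - 4*p^2 - p + 4)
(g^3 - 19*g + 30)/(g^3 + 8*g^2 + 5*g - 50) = (g - 3)/(g + 5)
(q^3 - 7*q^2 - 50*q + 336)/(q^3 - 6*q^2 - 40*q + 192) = (q^2 + q - 42)/(q^2 + 2*q - 24)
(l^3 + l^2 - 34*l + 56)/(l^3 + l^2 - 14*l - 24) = (l^2 + 5*l - 14)/(l^2 + 5*l + 6)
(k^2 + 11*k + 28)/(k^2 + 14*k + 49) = (k + 4)/(k + 7)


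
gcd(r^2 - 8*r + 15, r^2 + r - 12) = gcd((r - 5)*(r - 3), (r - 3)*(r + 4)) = r - 3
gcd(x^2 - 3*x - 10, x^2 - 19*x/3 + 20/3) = x - 5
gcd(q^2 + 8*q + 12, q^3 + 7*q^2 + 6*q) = q + 6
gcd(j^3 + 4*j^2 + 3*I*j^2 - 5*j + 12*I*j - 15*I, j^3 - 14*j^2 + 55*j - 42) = j - 1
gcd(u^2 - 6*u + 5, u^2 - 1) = u - 1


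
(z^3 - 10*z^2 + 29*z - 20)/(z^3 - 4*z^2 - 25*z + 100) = (z - 1)/(z + 5)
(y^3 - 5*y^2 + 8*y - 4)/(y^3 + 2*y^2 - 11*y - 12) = (y^3 - 5*y^2 + 8*y - 4)/(y^3 + 2*y^2 - 11*y - 12)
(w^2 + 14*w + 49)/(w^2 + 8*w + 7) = (w + 7)/(w + 1)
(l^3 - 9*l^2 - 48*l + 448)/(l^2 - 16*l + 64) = l + 7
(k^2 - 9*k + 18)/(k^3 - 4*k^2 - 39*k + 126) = (k - 6)/(k^2 - k - 42)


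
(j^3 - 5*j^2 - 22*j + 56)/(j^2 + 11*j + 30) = (j^3 - 5*j^2 - 22*j + 56)/(j^2 + 11*j + 30)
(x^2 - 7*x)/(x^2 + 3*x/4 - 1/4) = 4*x*(x - 7)/(4*x^2 + 3*x - 1)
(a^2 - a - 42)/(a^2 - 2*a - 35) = (a + 6)/(a + 5)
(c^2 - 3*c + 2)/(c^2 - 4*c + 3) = (c - 2)/(c - 3)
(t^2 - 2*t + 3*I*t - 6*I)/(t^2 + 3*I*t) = (t - 2)/t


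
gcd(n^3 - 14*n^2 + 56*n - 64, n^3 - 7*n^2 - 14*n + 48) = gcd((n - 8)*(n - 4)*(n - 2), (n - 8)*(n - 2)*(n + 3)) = n^2 - 10*n + 16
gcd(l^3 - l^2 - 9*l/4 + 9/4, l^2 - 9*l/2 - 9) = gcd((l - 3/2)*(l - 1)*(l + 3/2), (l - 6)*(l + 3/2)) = l + 3/2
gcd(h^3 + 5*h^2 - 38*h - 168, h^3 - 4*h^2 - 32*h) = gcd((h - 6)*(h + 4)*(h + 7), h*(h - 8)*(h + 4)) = h + 4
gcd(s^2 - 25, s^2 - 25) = s^2 - 25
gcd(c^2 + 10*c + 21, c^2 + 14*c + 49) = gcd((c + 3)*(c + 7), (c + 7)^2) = c + 7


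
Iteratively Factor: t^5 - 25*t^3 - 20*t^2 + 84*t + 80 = (t - 2)*(t^4 + 2*t^3 - 21*t^2 - 62*t - 40) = (t - 2)*(t + 4)*(t^3 - 2*t^2 - 13*t - 10) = (t - 5)*(t - 2)*(t + 4)*(t^2 + 3*t + 2) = (t - 5)*(t - 2)*(t + 2)*(t + 4)*(t + 1)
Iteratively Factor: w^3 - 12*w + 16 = (w + 4)*(w^2 - 4*w + 4) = (w - 2)*(w + 4)*(w - 2)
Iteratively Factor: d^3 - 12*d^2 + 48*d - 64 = (d - 4)*(d^2 - 8*d + 16) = (d - 4)^2*(d - 4)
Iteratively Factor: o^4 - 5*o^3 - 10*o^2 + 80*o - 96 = (o - 3)*(o^3 - 2*o^2 - 16*o + 32) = (o - 4)*(o - 3)*(o^2 + 2*o - 8) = (o - 4)*(o - 3)*(o + 4)*(o - 2)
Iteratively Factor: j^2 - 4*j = (j)*(j - 4)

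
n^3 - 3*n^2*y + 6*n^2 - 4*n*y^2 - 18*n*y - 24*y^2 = (n + 6)*(n - 4*y)*(n + y)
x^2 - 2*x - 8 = (x - 4)*(x + 2)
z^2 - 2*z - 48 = (z - 8)*(z + 6)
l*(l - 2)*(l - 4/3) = l^3 - 10*l^2/3 + 8*l/3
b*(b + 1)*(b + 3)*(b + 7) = b^4 + 11*b^3 + 31*b^2 + 21*b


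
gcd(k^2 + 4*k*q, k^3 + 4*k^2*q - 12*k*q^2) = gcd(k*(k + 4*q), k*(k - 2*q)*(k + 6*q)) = k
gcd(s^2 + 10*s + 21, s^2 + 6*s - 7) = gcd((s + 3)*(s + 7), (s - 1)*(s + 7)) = s + 7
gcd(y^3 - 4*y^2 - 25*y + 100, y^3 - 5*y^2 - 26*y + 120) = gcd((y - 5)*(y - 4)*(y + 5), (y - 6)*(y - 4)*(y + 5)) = y^2 + y - 20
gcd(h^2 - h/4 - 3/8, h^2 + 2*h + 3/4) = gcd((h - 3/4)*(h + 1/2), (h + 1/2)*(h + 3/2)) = h + 1/2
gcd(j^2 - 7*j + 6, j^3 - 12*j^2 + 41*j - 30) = j^2 - 7*j + 6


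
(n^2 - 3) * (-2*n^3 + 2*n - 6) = -2*n^5 + 8*n^3 - 6*n^2 - 6*n + 18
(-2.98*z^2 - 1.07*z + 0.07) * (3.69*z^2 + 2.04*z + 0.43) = -10.9962*z^4 - 10.0275*z^3 - 3.2059*z^2 - 0.3173*z + 0.0301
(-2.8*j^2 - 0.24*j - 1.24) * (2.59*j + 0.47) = -7.252*j^3 - 1.9376*j^2 - 3.3244*j - 0.5828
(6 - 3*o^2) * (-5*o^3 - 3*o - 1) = 15*o^5 - 21*o^3 + 3*o^2 - 18*o - 6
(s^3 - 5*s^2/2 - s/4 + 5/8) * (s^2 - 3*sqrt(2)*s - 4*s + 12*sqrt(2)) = s^5 - 13*s^4/2 - 3*sqrt(2)*s^4 + 39*s^3/4 + 39*sqrt(2)*s^3/2 - 117*sqrt(2)*s^2/4 + 13*s^2/8 - 39*sqrt(2)*s/8 - 5*s/2 + 15*sqrt(2)/2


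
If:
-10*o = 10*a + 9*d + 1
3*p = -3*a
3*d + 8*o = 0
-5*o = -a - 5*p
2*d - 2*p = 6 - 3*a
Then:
No Solution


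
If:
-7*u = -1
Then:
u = 1/7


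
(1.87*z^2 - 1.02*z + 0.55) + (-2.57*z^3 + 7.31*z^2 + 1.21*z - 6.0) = -2.57*z^3 + 9.18*z^2 + 0.19*z - 5.45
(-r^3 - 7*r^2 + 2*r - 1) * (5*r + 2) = -5*r^4 - 37*r^3 - 4*r^2 - r - 2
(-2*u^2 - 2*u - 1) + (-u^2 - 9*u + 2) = -3*u^2 - 11*u + 1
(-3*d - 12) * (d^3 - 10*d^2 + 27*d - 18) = -3*d^4 + 18*d^3 + 39*d^2 - 270*d + 216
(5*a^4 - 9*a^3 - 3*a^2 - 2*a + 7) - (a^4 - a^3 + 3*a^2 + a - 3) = 4*a^4 - 8*a^3 - 6*a^2 - 3*a + 10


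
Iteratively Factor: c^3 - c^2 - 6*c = (c - 3)*(c^2 + 2*c) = (c - 3)*(c + 2)*(c)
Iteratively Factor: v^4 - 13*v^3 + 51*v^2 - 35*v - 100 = (v - 5)*(v^3 - 8*v^2 + 11*v + 20) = (v - 5)*(v + 1)*(v^2 - 9*v + 20) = (v - 5)^2*(v + 1)*(v - 4)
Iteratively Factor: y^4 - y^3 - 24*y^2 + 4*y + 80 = (y - 5)*(y^3 + 4*y^2 - 4*y - 16) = (y - 5)*(y - 2)*(y^2 + 6*y + 8) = (y - 5)*(y - 2)*(y + 4)*(y + 2)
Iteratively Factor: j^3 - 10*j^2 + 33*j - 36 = (j - 4)*(j^2 - 6*j + 9) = (j - 4)*(j - 3)*(j - 3)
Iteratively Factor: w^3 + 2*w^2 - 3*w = (w + 3)*(w^2 - w) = (w - 1)*(w + 3)*(w)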